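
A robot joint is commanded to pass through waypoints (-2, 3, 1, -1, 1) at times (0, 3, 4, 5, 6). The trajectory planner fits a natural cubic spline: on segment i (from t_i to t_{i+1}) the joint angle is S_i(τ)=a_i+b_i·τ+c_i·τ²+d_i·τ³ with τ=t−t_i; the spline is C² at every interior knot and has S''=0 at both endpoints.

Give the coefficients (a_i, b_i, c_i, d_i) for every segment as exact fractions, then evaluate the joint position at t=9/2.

  seg 0: a=-2 b=1039/348 c=0 d=-17/116
  seg 1: a=3 b=-169/174 c=-153/116 d=101/348
  seg 2: a=1 b=-953/348 c=-13/29 d=413/348
  seg 3: a=-1 b=-13/174 c=361/116 d=-361/348
S(9/2) = -309/928

Δ: Δ0=5/3, Δ1=-2, Δ2=-2, Δ3=2
row 1: diag=8, rhs=-22; c'=1/8, d'=-11/4
row 2: denom=4−1·1/8=31/8; d'=(0−1·-11/4)/(31/8)=22/31
row 3: denom=4−1·8/31=116/31; d'=(24−1·22/31)/(116/31)=361/58
back: M3=361/58
back: M2=22/31−8/31·361/58=-26/29
back: M1=-11/4−1/8·-26/29=-153/58
M: M0=0, M1=-153/58, M2=-26/29, M3=361/58, M4=0
seg 0: a=-2, c=M0/2=0, d=(M1−M0)/(6·3)=-17/116, b=Δ0−h0·(2M0+M1)/6=1039/348
seg 1: a=3, c=M1/2=-153/116, d=(M2−M1)/(6·1)=101/348, b=Δ1−h1·(2M1+M2)/6=-169/174
seg 2: a=1, c=M2/2=-13/29, d=(M3−M2)/(6·1)=413/348, b=Δ2−h2·(2M2+M3)/6=-953/348
seg 3: a=-1, c=M3/2=361/116, d=(M4−M3)/(6·1)=-361/348, b=Δ3−h3·(2M3+M4)/6=-13/174
t_q=9/2 → seg 2, τ=1/2; S=1+-953/348·τ+-13/29·τ²+413/348·τ³=-309/928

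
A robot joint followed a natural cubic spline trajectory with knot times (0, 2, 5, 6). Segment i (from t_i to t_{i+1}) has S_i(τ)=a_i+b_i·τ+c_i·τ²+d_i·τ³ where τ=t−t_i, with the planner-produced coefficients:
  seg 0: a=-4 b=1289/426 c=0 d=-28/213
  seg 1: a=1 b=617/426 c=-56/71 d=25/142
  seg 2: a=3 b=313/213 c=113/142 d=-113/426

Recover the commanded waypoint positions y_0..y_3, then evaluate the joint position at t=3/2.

y_0 = S_0(0) = a_0 = -4
y_1 = S_1(0) = a_1 = 1
y_2 = S_2(0) = a_2 = 3
y_3 = S_2(1) = 5
t_q=3/2 is in segment 0 (τ=3/2); S_0(τ)=27/284

y_0=-4 y_1=1 y_2=3 y_3=5
S(3/2) = 27/284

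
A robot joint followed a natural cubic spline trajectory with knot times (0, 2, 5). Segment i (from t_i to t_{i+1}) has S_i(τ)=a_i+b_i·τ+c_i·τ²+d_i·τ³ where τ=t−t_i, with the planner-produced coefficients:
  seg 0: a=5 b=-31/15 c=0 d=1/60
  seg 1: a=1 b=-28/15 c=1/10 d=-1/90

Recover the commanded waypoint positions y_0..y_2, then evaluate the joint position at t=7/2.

y_0 = S_0(0) = a_0 = 5
y_1 = S_1(0) = a_1 = 1
y_2 = S_1(3) = -4
t_q=7/2 is in segment 1 (τ=3/2); S_1(τ)=-129/80

y_0=5 y_1=1 y_2=-4
S(7/2) = -129/80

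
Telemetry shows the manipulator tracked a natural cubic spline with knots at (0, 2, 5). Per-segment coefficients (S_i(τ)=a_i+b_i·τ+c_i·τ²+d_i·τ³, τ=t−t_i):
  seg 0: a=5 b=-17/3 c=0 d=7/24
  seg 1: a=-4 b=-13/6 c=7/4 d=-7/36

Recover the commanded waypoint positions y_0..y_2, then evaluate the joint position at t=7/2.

y_0=5 y_1=-4 y_2=0
S(7/2) = -127/32

y_0 = S_0(0) = a_0 = 5
y_1 = S_1(0) = a_1 = -4
y_2 = S_1(3) = 0
t_q=7/2 is in segment 1 (τ=3/2); S_1(τ)=-127/32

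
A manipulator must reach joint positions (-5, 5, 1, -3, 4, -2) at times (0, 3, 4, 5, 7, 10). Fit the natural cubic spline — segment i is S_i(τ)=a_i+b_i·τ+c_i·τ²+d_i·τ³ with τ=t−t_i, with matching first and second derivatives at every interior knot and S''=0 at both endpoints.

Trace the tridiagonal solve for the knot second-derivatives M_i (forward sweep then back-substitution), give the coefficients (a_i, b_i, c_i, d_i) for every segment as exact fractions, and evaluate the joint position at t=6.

Δ: Δ0=10/3, Δ1=-4, Δ2=-4, Δ3=7/2, Δ4=-2
row 1: diag=8, rhs=-44; c'=1/8, d'=-11/2
row 2: denom=4−1·1/8=31/8; d'=(0−1·-11/2)/(31/8)=44/31
row 3: denom=6−1·8/31=178/31; d'=(45−1·44/31)/(178/31)=1351/178
row 4: denom=10−2·31/89=828/89; d'=(-33−2·1351/178)/(828/89)=-1072/207
back: M4=-1072/207
back: M3=1351/178−31/89·-1072/207=3889/414
back: M2=44/31−8/31·3889/414=-208/207
back: M1=-11/2−1/8·-208/207=-2225/414
M: M0=0, M1=-2225/414, M2=-208/207, M3=3889/414, M4=-1072/207, M5=0
seg 0: a=-5, c=M0/2=0, d=(M1−M0)/(6·3)=-2225/7452, b=Δ0−h0·(2M0+M1)/6=4985/828
seg 1: a=5, c=M1/2=-2225/828, d=(M2−M1)/(6·1)=67/92, b=Δ1−h1·(2M1+M2)/6=-845/414
seg 2: a=1, c=M2/2=-104/207, d=(M3−M2)/(6·1)=1435/828, b=Δ2−h2·(2M2+M3)/6=-4331/828
seg 3: a=-3, c=M3/2=3889/828, d=(M4−M3)/(6·2)=-2011/1656, b=Δ3−h3·(2M3+M4)/6=-143/138
seg 4: a=4, c=M4/2=-536/207, d=(M5−M4)/(6·3)=536/1863, b=Δ4−h4·(2M4+M5)/6=658/207
t_q=6 → seg 3, τ=1; S=-3+-143/138·τ+3889/828·τ²+-2011/1656·τ³=-917/1656

  seg 0: a=-5 b=4985/828 c=0 d=-2225/7452
  seg 1: a=5 b=-845/414 c=-2225/828 d=67/92
  seg 2: a=1 b=-4331/828 c=-104/207 d=1435/828
  seg 3: a=-3 b=-143/138 c=3889/828 d=-2011/1656
  seg 4: a=4 b=658/207 c=-536/207 d=536/1863
S(6) = -917/1656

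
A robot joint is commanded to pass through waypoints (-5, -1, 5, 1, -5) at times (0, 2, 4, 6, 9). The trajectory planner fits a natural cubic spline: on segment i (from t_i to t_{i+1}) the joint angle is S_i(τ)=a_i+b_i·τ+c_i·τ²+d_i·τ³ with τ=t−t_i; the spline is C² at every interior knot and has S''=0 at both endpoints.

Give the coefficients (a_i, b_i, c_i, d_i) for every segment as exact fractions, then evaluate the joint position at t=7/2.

  seg 0: a=-5 b=98/71 c=0 d=11/71
  seg 1: a=-1 b=230/71 c=66/71 d=-149/284
  seg 2: a=5 b=47/71 c=-315/142 d=63/142
  seg 3: a=1 b=-205/71 c=63/142 d=-7/142
S(7/2) = 9497/2272

Δ: Δ0=2, Δ1=3, Δ2=-2, Δ3=-2
row 1: diag=8, rhs=6; c'=1/4, d'=3/4
row 2: denom=8−2·1/4=15/2; d'=(-30−2·3/4)/(15/2)=-21/5
row 3: denom=10−2·4/15=142/15; d'=(0−2·-21/5)/(142/15)=63/71
back: M3=63/71
back: M2=-21/5−4/15·63/71=-315/71
back: M1=3/4−1/4·-315/71=132/71
M: M0=0, M1=132/71, M2=-315/71, M3=63/71, M4=0
seg 0: a=-5, c=M0/2=0, d=(M1−M0)/(6·2)=11/71, b=Δ0−h0·(2M0+M1)/6=98/71
seg 1: a=-1, c=M1/2=66/71, d=(M2−M1)/(6·2)=-149/284, b=Δ1−h1·(2M1+M2)/6=230/71
seg 2: a=5, c=M2/2=-315/142, d=(M3−M2)/(6·2)=63/142, b=Δ2−h2·(2M2+M3)/6=47/71
seg 3: a=1, c=M3/2=63/142, d=(M4−M3)/(6·3)=-7/142, b=Δ3−h3·(2M3+M4)/6=-205/71
t_q=7/2 → seg 1, τ=3/2; S=-1+230/71·τ+66/71·τ²+-149/284·τ³=9497/2272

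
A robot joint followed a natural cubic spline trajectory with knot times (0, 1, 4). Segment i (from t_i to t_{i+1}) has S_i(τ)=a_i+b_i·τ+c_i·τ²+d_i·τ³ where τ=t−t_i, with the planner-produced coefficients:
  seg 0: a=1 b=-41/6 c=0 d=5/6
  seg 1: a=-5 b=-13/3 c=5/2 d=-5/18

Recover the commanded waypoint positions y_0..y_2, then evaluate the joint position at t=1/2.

y_0 = S_0(0) = a_0 = 1
y_1 = S_1(0) = a_1 = -5
y_2 = S_1(3) = -3
t_q=1/2 is in segment 0 (τ=1/2); S_0(τ)=-37/16

y_0=1 y_1=-5 y_2=-3
S(1/2) = -37/16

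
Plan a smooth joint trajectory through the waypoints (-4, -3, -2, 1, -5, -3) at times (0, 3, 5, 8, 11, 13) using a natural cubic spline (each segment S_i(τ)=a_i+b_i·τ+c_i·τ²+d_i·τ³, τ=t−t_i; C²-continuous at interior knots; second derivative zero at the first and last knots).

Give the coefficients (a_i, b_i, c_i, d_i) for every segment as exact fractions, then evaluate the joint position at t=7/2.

  seg 0: a=-4 b=1259/3252 c=0 d=-175/29268
  seg 1: a=-3 b=367/1626 c=-175/3252 d=207/2168
  seg 2: a=-2 b=940/813 c=422/813 d=-1393/7317
  seg 3: a=1 b=-707/813 c=-971/813 d=1994/7317
  seg 4: a=-5 b=-551/813 c=341/271 d=-341/1626
S(7/2) = -50101/17344

Δ: Δ0=1/3, Δ1=1/2, Δ2=1, Δ3=-2, Δ4=1
row 1: diag=10, rhs=1; c'=1/5, d'=1/10
row 2: denom=10−2·1/5=48/5; d'=(3−2·1/10)/(48/5)=7/24
row 3: denom=12−3·5/16=177/16; d'=(-18−3·7/24)/(177/16)=-302/177
row 4: denom=10−3·16/59=542/59; d'=(18−3·-302/177)/(542/59)=682/271
back: M4=682/271
back: M3=-302/177−16/59·682/271=-1942/813
back: M2=7/24−5/16·-1942/813=844/813
back: M1=1/10−1/5·844/813=-175/1626
M: M0=0, M1=-175/1626, M2=844/813, M3=-1942/813, M4=682/271, M5=0
seg 0: a=-4, c=M0/2=0, d=(M1−M0)/(6·3)=-175/29268, b=Δ0−h0·(2M0+M1)/6=1259/3252
seg 1: a=-3, c=M1/2=-175/3252, d=(M2−M1)/(6·2)=207/2168, b=Δ1−h1·(2M1+M2)/6=367/1626
seg 2: a=-2, c=M2/2=422/813, d=(M3−M2)/(6·3)=-1393/7317, b=Δ2−h2·(2M2+M3)/6=940/813
seg 3: a=1, c=M3/2=-971/813, d=(M4−M3)/(6·3)=1994/7317, b=Δ3−h3·(2M3+M4)/6=-707/813
seg 4: a=-5, c=M4/2=341/271, d=(M5−M4)/(6·2)=-341/1626, b=Δ4−h4·(2M4+M5)/6=-551/813
t_q=7/2 → seg 1, τ=1/2; S=-3+367/1626·τ+-175/3252·τ²+207/2168·τ³=-50101/17344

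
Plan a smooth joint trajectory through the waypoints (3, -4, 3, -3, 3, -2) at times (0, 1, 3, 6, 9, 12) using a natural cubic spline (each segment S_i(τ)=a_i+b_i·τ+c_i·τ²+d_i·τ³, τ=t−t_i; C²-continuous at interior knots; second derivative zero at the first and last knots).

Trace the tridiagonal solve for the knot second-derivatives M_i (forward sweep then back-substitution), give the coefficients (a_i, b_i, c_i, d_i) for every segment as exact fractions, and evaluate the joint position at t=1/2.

  seg 0: a=3 b=-659/72 c=0 d=155/72
  seg 1: a=-4 b=-97/36 c=155/24 d=-121/72
  seg 2: a=3 b=107/36 c=-29/8 d=425/648
  seg 3: a=-3 b=-77/72 c=41/18 d=-271/648
  seg 4: a=3 b=47/36 c=-107/72 d=107/648
S(1/2) = -251/192

Δ: Δ0=-7, Δ1=7/2, Δ2=-2, Δ3=2, Δ4=-5/3
row 1: diag=6, rhs=63; c'=1/3, d'=21/2
row 2: denom=10−2·1/3=28/3; d'=(-33−2·21/2)/(28/3)=-81/14
row 3: denom=12−3·9/28=309/28; d'=(24−3·-81/14)/(309/28)=386/103
row 4: denom=12−3·28/103=1152/103; d'=(-22−3·386/103)/(1152/103)=-107/36
back: M4=-107/36
back: M3=386/103−28/103·-107/36=41/9
back: M2=-81/14−9/28·41/9=-29/4
back: M1=21/2−1/3·-29/4=155/12
M: M0=0, M1=155/12, M2=-29/4, M3=41/9, M4=-107/36, M5=0
seg 0: a=3, c=M0/2=0, d=(M1−M0)/(6·1)=155/72, b=Δ0−h0·(2M0+M1)/6=-659/72
seg 1: a=-4, c=M1/2=155/24, d=(M2−M1)/(6·2)=-121/72, b=Δ1−h1·(2M1+M2)/6=-97/36
seg 2: a=3, c=M2/2=-29/8, d=(M3−M2)/(6·3)=425/648, b=Δ2−h2·(2M2+M3)/6=107/36
seg 3: a=-3, c=M3/2=41/18, d=(M4−M3)/(6·3)=-271/648, b=Δ3−h3·(2M3+M4)/6=-77/72
seg 4: a=3, c=M4/2=-107/72, d=(M5−M4)/(6·3)=107/648, b=Δ4−h4·(2M4+M5)/6=47/36
t_q=1/2 → seg 0, τ=1/2; S=3+-659/72·τ+0·τ²+155/72·τ³=-251/192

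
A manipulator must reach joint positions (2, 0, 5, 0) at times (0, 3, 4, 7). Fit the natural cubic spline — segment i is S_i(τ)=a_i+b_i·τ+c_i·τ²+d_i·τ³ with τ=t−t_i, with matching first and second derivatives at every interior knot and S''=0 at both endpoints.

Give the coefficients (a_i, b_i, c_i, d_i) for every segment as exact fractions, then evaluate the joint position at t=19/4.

Δ: Δ0=-2/3, Δ1=5, Δ2=-5/3
row 1: diag=8, rhs=34; c'=1/8, d'=17/4
row 2: denom=8−1·1/8=63/8; d'=(-40−1·17/4)/(63/8)=-118/21
back: M2=-118/21
back: M1=17/4−1/8·-118/21=104/21
M: M0=0, M1=104/21, M2=-118/21, M3=0
seg 0: a=2, c=M0/2=0, d=(M1−M0)/(6·3)=52/189, b=Δ0−h0·(2M0+M1)/6=-22/7
seg 1: a=0, c=M1/2=52/21, d=(M2−M1)/(6·1)=-37/21, b=Δ1−h1·(2M1+M2)/6=30/7
seg 2: a=5, c=M2/2=-59/21, d=(M3−M2)/(6·3)=59/189, b=Δ2−h2·(2M2+M3)/6=83/21
t_q=19/4 → seg 2, τ=3/4; S=5+83/21·τ+-59/21·τ²+59/189·τ³=417/64

  seg 0: a=2 b=-22/7 c=0 d=52/189
  seg 1: a=0 b=30/7 c=52/21 d=-37/21
  seg 2: a=5 b=83/21 c=-59/21 d=59/189
S(19/4) = 417/64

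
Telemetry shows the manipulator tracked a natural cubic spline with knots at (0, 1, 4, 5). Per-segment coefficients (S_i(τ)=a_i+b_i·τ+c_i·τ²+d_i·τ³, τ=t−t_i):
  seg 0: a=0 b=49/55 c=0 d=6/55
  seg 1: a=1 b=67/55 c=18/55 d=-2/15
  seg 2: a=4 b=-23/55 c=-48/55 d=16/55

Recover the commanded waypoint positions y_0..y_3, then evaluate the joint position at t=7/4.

y_0=0 y_1=1 y_2=4 y_3=3
S(7/4) = 3593/1760

y_0 = S_0(0) = a_0 = 0
y_1 = S_1(0) = a_1 = 1
y_2 = S_2(0) = a_2 = 4
y_3 = S_2(1) = 3
t_q=7/4 is in segment 1 (τ=3/4); S_1(τ)=3593/1760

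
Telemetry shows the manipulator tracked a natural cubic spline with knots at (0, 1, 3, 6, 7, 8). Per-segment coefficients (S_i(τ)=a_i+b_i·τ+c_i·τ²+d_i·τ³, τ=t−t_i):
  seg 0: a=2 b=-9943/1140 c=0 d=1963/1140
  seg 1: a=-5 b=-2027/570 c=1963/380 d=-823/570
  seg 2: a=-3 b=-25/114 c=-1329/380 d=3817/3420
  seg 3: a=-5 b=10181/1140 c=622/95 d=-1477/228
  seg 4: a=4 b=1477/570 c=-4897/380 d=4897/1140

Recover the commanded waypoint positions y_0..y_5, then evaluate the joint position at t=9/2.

y_0 = S_0(0) = a_0 = 2
y_1 = S_1(0) = a_1 = -5
y_2 = S_2(0) = a_2 = -3
y_3 = S_3(0) = a_3 = -5
y_4 = S_4(0) = a_4 = 4
y_5 = S_4(1) = -2
t_q=9/2 is in segment 2 (τ=3/2); S_2(τ)=-1189/160

y_0=2 y_1=-5 y_2=-3 y_3=-5 y_4=4 y_5=-2
S(9/2) = -1189/160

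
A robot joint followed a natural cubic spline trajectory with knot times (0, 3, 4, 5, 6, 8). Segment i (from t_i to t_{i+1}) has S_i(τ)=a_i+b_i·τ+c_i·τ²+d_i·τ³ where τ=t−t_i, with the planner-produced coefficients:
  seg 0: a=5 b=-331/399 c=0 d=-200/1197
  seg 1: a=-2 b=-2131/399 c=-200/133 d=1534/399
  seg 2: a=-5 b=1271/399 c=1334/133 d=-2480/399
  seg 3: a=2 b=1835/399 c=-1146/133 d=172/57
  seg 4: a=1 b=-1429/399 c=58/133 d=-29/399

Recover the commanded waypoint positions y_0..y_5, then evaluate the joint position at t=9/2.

y_0 = S_0(0) = a_0 = 5
y_1 = S_1(0) = a_1 = -2
y_2 = S_2(0) = a_2 = -5
y_3 = S_3(0) = a_3 = 2
y_4 = S_4(0) = a_4 = 1
y_5 = S_4(2) = -5
t_q=9/2 is in segment 2 (τ=1/2); S_2(τ)=-223/133

y_0=5 y_1=-2 y_2=-5 y_3=2 y_4=1 y_5=-5
S(9/2) = -223/133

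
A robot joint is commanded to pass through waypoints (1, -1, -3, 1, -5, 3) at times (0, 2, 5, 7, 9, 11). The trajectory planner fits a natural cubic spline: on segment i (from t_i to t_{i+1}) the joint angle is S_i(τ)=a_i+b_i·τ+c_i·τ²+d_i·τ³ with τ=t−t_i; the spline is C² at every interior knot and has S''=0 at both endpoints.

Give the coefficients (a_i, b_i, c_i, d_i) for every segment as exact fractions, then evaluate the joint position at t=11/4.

Δ: Δ0=-1, Δ1=-2/3, Δ2=2, Δ3=-3, Δ4=4
row 1: diag=10, rhs=2; c'=3/10, d'=1/5
row 2: denom=10−3·3/10=91/10; d'=(16−3·1/5)/(91/10)=22/13
row 3: denom=8−2·20/91=688/91; d'=(-30−2·22/13)/(688/91)=-1519/344
row 4: denom=8−2·91/344=1285/172; d'=(42−2·-1519/344)/(1285/172)=8743/1285
back: M4=8743/1285
back: M3=-1519/344−91/344·8743/1285=-7987/1285
back: M2=22/13−20/91·-7987/1285=786/257
back: M1=1/5−3/10·786/257=-922/1285
M: M0=0, M1=-922/1285, M2=786/257, M3=-7987/1285, M4=8743/1285, M5=0
seg 0: a=1, c=M0/2=0, d=(M1−M0)/(6·2)=-461/7710, b=Δ0−h0·(2M0+M1)/6=-2933/3855
seg 1: a=-1, c=M1/2=-461/1285, d=(M2−M1)/(6·3)=2426/11565, b=Δ1−h1·(2M1+M2)/6=-5699/3855
seg 2: a=-3, c=M2/2=393/257, d=(M3−M2)/(6·2)=-11917/15420, b=Δ2−h2·(2M2+M3)/6=7837/3855
seg 3: a=1, c=M3/2=-7987/2570, d=(M4−M3)/(6·2)=1673/1542, b=Δ3−h3·(2M3+M4)/6=-4334/3855
seg 4: a=-5, c=M4/2=8743/2570, d=(M5−M4)/(6·2)=-8743/15420, b=Δ4−h4·(2M4+M5)/6=-2066/3855
t_q=11/4 → seg 1, τ=3/4; S=-1+-5699/3855·τ+-461/1285·τ²+2426/11565·τ³=-91371/41120

  seg 0: a=1 b=-2933/3855 c=0 d=-461/7710
  seg 1: a=-1 b=-5699/3855 c=-461/1285 d=2426/11565
  seg 2: a=-3 b=7837/3855 c=393/257 d=-11917/15420
  seg 3: a=1 b=-4334/3855 c=-7987/2570 d=1673/1542
  seg 4: a=-5 b=-2066/3855 c=8743/2570 d=-8743/15420
S(11/4) = -91371/41120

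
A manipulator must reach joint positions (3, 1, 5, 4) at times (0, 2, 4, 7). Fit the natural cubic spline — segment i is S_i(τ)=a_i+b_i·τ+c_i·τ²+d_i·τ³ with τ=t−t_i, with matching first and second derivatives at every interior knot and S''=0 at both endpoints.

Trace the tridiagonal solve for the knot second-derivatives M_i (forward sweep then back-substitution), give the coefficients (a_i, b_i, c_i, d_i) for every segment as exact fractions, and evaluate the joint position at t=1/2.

Δ: Δ0=-1, Δ1=2, Δ2=-1/3
row 1: diag=8, rhs=18; c'=1/4, d'=9/4
row 2: denom=10−2·1/4=19/2; d'=(-14−2·9/4)/(19/2)=-37/19
back: M2=-37/19
back: M1=9/4−1/4·-37/19=52/19
M: M0=0, M1=52/19, M2=-37/19, M3=0
seg 0: a=3, c=M0/2=0, d=(M1−M0)/(6·2)=13/57, b=Δ0−h0·(2M0+M1)/6=-109/57
seg 1: a=1, c=M1/2=26/19, d=(M2−M1)/(6·2)=-89/228, b=Δ1−h1·(2M1+M2)/6=47/57
seg 2: a=5, c=M2/2=-37/38, d=(M3−M2)/(6·3)=37/342, b=Δ2−h2·(2M2+M3)/6=92/57
t_q=1/2 → seg 0, τ=1/2; S=3+-109/57·τ+0·τ²+13/57·τ³=315/152

  seg 0: a=3 b=-109/57 c=0 d=13/57
  seg 1: a=1 b=47/57 c=26/19 d=-89/228
  seg 2: a=5 b=92/57 c=-37/38 d=37/342
S(1/2) = 315/152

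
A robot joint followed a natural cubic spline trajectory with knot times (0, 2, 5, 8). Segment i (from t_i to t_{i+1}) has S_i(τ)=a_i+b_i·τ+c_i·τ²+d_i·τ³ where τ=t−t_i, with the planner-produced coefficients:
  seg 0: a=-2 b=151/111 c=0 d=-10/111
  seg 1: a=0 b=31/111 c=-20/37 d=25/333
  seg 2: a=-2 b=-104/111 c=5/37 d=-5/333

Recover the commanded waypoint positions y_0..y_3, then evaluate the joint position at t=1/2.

y_0=-2 y_1=0 y_2=-2 y_3=-4
S(1/2) = -197/148

y_0 = S_0(0) = a_0 = -2
y_1 = S_1(0) = a_1 = 0
y_2 = S_2(0) = a_2 = -2
y_3 = S_2(3) = -4
t_q=1/2 is in segment 0 (τ=1/2); S_0(τ)=-197/148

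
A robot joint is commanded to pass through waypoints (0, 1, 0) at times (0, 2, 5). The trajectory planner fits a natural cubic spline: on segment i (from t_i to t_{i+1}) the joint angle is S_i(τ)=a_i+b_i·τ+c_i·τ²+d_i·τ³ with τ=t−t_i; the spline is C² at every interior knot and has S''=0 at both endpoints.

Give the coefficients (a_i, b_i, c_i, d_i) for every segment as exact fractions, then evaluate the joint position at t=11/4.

  seg 0: a=0 b=2/3 c=0 d=-1/24
  seg 1: a=1 b=1/6 c=-1/4 d=1/36
S(11/4) = 255/256

Δ: Δ0=1/2, Δ1=-1/3
row 1: diag=10, rhs=-5; c'=3/10, d'=-1/2
back: M1=-1/2
M: M0=0, M1=-1/2, M2=0
seg 0: a=0, c=M0/2=0, d=(M1−M0)/(6·2)=-1/24, b=Δ0−h0·(2M0+M1)/6=2/3
seg 1: a=1, c=M1/2=-1/4, d=(M2−M1)/(6·3)=1/36, b=Δ1−h1·(2M1+M2)/6=1/6
t_q=11/4 → seg 1, τ=3/4; S=1+1/6·τ+-1/4·τ²+1/36·τ³=255/256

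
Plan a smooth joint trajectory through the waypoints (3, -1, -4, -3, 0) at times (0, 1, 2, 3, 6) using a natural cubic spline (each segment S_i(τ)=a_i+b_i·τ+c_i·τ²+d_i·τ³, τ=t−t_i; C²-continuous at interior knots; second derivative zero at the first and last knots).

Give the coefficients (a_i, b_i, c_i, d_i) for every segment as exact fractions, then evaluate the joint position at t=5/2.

  seg 0: a=3 b=-463/116 c=0 d=-1/116
  seg 1: a=-1 b=-233/58 c=-3/116 d=121/116
  seg 2: a=-4 b=-109/116 c=90/29 d=-135/116
  seg 3: a=-3 b=103/58 c=-45/116 d=5/116
S(5/2) = -3563/928

Δ: Δ0=-4, Δ1=-3, Δ2=1, Δ3=1
row 1: diag=4, rhs=6; c'=1/4, d'=3/2
row 2: denom=4−1·1/4=15/4; d'=(24−1·3/2)/(15/4)=6
row 3: denom=8−1·4/15=116/15; d'=(0−1·6)/(116/15)=-45/58
back: M3=-45/58
back: M2=6−4/15·-45/58=180/29
back: M1=3/2−1/4·180/29=-3/58
M: M0=0, M1=-3/58, M2=180/29, M3=-45/58, M4=0
seg 0: a=3, c=M0/2=0, d=(M1−M0)/(6·1)=-1/116, b=Δ0−h0·(2M0+M1)/6=-463/116
seg 1: a=-1, c=M1/2=-3/116, d=(M2−M1)/(6·1)=121/116, b=Δ1−h1·(2M1+M2)/6=-233/58
seg 2: a=-4, c=M2/2=90/29, d=(M3−M2)/(6·1)=-135/116, b=Δ2−h2·(2M2+M3)/6=-109/116
seg 3: a=-3, c=M3/2=-45/116, d=(M4−M3)/(6·3)=5/116, b=Δ3−h3·(2M3+M4)/6=103/58
t_q=5/2 → seg 2, τ=1/2; S=-4+-109/116·τ+90/29·τ²+-135/116·τ³=-3563/928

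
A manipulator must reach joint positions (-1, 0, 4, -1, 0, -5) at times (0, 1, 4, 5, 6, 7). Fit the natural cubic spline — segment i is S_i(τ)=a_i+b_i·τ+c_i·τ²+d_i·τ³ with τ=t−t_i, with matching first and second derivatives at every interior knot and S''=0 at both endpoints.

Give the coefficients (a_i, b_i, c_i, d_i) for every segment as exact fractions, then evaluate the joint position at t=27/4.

Δ: Δ0=1, Δ1=4/3, Δ2=-5, Δ3=1, Δ4=-5
row 1: diag=8, rhs=2; c'=3/8, d'=1/4
row 2: denom=8−3·3/8=55/8; d'=(-38−3·1/4)/(55/8)=-62/11
row 3: denom=4−1·8/55=212/55; d'=(36−1·-62/11)/(212/55)=1145/106
row 4: denom=4−1·55/212=793/212; d'=(-36−1·1145/106)/(793/212)=-9922/793
back: M4=-9922/793
back: M3=1145/106−55/212·-9922/793=11140/793
back: M2=-62/11−8/55·11140/793=-6090/793
back: M1=1/4−3/8·-6090/793=2482/793
M: M0=0, M1=2482/793, M2=-6090/793, M3=11140/793, M4=-9922/793, M5=0
seg 0: a=-1, c=M0/2=0, d=(M1−M0)/(6·1)=1241/2379, b=Δ0−h0·(2M0+M1)/6=1138/2379
seg 1: a=0, c=M1/2=1241/793, d=(M2−M1)/(6·3)=-4286/7137, b=Δ1−h1·(2M1+M2)/6=4861/2379
seg 2: a=4, c=M2/2=-3045/793, d=(M3−M2)/(6·1)=8615/2379, b=Δ2−h2·(2M2+M3)/6=-875/183
seg 3: a=-1, c=M3/2=5570/793, d=(M4−M3)/(6·1)=-10531/2379, b=Δ3−h3·(2M3+M4)/6=-3800/2379
seg 4: a=0, c=M4/2=-4961/793, d=(M5−M4)/(6·1)=4961/2379, b=Δ4−h4·(2M4+M5)/6=-1973/2379
t_q=27/4 → seg 4, τ=3/4; S=0+-1973/2379·τ+-4961/793·τ²+4961/2379·τ³=-165515/50752

  seg 0: a=-1 b=1138/2379 c=0 d=1241/2379
  seg 1: a=0 b=4861/2379 c=1241/793 d=-4286/7137
  seg 2: a=4 b=-875/183 c=-3045/793 d=8615/2379
  seg 3: a=-1 b=-3800/2379 c=5570/793 d=-10531/2379
  seg 4: a=0 b=-1973/2379 c=-4961/793 d=4961/2379
S(27/4) = -165515/50752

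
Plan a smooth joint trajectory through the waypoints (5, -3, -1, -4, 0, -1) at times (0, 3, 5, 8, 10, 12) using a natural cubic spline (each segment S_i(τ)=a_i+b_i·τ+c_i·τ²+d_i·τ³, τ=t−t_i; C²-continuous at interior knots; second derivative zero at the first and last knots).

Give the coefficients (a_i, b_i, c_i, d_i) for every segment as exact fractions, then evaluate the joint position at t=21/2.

Δ: Δ0=-8/3, Δ1=1, Δ2=-1, Δ3=2, Δ4=-1/2
row 1: diag=10, rhs=22; c'=1/5, d'=11/5
row 2: denom=10−2·1/5=48/5; d'=(-12−2·11/5)/(48/5)=-41/24
row 3: denom=10−3·5/16=145/16; d'=(18−3·-41/24)/(145/16)=74/29
row 4: denom=8−2·32/145=1096/145; d'=(-15−2·74/29)/(1096/145)=-2915/1096
back: M4=-2915/1096
back: M3=74/29−32/145·-2915/1096=430/137
back: M2=-41/24−5/16·430/137=-4421/1644
back: M1=11/5−1/5·-4421/1644=4501/1644
M: M0=0, M1=4501/1644, M2=-4421/1644, M3=430/137, M4=-2915/1096, M5=0
seg 0: a=5, c=M0/2=0, d=(M1−M0)/(6·3)=4501/29592, b=Δ0−h0·(2M0+M1)/6=-4423/1096
seg 1: a=-3, c=M1/2=4501/3288, d=(M2−M1)/(6·2)=-1487/3288, b=Δ1−h1·(2M1+M2)/6=39/548
seg 2: a=-1, c=M2/2=-4421/3288, d=(M3−M2)/(6·3)=9581/29592, b=Δ2−h2·(2M2+M3)/6=197/1644
seg 3: a=-4, c=M3/2=215/137, d=(M4−M3)/(6·2)=-6355/13152, b=Δ3−h3·(2M3+M4)/6=2611/3288
seg 4: a=0, c=M4/2=-2915/2192, d=(M5−M4)/(6·2)=2915/13152, b=Δ4−h4·(2M4+M5)/6=2093/1644
t_q=21/2 → seg 4, τ=1/2; S=0+2093/1644·τ+-2915/2192·τ²+2915/13152·τ³=11637/35072

  seg 0: a=5 b=-4423/1096 c=0 d=4501/29592
  seg 1: a=-3 b=39/548 c=4501/3288 d=-1487/3288
  seg 2: a=-1 b=197/1644 c=-4421/3288 d=9581/29592
  seg 3: a=-4 b=2611/3288 c=215/137 d=-6355/13152
  seg 4: a=0 b=2093/1644 c=-2915/2192 d=2915/13152
S(21/2) = 11637/35072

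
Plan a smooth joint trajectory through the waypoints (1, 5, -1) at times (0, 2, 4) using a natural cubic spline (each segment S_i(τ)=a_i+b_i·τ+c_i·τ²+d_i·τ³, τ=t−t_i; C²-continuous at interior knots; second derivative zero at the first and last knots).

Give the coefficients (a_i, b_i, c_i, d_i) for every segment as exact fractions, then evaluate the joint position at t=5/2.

Δ: Δ0=2, Δ1=-3
row 1: diag=8, rhs=-30; c'=1/4, d'=-15/4
back: M1=-15/4
M: M0=0, M1=-15/4, M2=0
seg 0: a=1, c=M0/2=0, d=(M1−M0)/(6·2)=-5/16, b=Δ0−h0·(2M0+M1)/6=13/4
seg 1: a=5, c=M1/2=-15/8, d=(M2−M1)/(6·2)=5/16, b=Δ1−h1·(2M1+M2)/6=-1/2
t_q=5/2 → seg 1, τ=1/2; S=5+-1/2·τ+-15/8·τ²+5/16·τ³=553/128

  seg 0: a=1 b=13/4 c=0 d=-5/16
  seg 1: a=5 b=-1/2 c=-15/8 d=5/16
S(5/2) = 553/128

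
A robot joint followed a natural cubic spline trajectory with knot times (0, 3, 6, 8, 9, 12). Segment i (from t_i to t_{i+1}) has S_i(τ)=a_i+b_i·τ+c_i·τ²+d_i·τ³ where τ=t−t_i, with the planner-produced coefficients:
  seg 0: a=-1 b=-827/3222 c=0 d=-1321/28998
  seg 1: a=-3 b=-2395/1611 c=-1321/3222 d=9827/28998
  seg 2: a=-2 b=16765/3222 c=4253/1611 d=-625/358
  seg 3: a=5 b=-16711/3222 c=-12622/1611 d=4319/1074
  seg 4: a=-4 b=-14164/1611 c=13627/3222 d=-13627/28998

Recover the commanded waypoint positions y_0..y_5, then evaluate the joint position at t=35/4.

y_0=-1 y_1=-3 y_2=-2 y_3=5 y_4=-4 y_5=-5
S(35/4) = -110011/68736

y_0 = S_0(0) = a_0 = -1
y_1 = S_1(0) = a_1 = -3
y_2 = S_2(0) = a_2 = -2
y_3 = S_3(0) = a_3 = 5
y_4 = S_4(0) = a_4 = -4
y_5 = S_4(3) = -5
t_q=35/4 is in segment 3 (τ=3/4); S_3(τ)=-110011/68736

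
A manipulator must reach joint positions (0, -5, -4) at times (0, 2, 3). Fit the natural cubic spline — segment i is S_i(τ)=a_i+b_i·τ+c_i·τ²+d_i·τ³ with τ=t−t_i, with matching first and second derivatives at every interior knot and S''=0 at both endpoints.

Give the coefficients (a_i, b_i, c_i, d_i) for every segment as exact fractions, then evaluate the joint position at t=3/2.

Δ: Δ0=-5/2, Δ1=1
row 1: diag=6, rhs=21; c'=1/6, d'=7/2
back: M1=7/2
M: M0=0, M1=7/2, M2=0
seg 0: a=0, c=M0/2=0, d=(M1−M0)/(6·2)=7/24, b=Δ0−h0·(2M0+M1)/6=-11/3
seg 1: a=-5, c=M1/2=7/4, d=(M2−M1)/(6·1)=-7/12, b=Δ1−h1·(2M1+M2)/6=-1/6
t_q=3/2 → seg 0, τ=3/2; S=0+-11/3·τ+0·τ²+7/24·τ³=-289/64

  seg 0: a=0 b=-11/3 c=0 d=7/24
  seg 1: a=-5 b=-1/6 c=7/4 d=-7/12
S(3/2) = -289/64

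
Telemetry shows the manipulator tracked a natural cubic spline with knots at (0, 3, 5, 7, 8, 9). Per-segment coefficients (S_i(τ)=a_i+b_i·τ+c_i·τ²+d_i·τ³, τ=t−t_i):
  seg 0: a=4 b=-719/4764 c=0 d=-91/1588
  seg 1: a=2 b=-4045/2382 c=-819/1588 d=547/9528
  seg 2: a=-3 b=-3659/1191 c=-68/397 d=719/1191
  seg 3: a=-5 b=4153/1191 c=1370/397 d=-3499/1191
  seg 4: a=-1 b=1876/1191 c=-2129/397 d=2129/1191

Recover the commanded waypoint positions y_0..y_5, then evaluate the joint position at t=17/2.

y_0=4 y_1=2 y_2=-3 y_3=-5 y_4=-1 y_5=-3
S(17/2) = -4223/3176

y_0 = S_0(0) = a_0 = 4
y_1 = S_1(0) = a_1 = 2
y_2 = S_2(0) = a_2 = -3
y_3 = S_3(0) = a_3 = -5
y_4 = S_4(0) = a_4 = -1
y_5 = S_4(1) = -3
t_q=17/2 is in segment 4 (τ=1/2); S_4(τ)=-4223/3176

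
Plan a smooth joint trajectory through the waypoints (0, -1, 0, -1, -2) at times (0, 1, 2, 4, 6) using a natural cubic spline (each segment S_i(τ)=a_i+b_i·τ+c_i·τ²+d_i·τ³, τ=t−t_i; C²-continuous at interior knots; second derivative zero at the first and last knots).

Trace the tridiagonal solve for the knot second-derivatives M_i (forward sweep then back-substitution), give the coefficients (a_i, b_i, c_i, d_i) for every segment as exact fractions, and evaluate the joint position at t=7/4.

  seg 0: a=0 b=-67/42 c=0 d=25/42
  seg 1: a=-1 b=4/21 c=25/14 d=-41/42
  seg 2: a=0 b=5/6 c=-8/7 d=5/21
  seg 3: a=-1 b=-37/42 c=2/7 d=-1/21
S(7/4) = -237/896

Δ: Δ0=-1, Δ1=1, Δ2=-1/2, Δ3=-1/2
row 1: diag=4, rhs=12; c'=1/4, d'=3
row 2: denom=6−1·1/4=23/4; d'=(-9−1·3)/(23/4)=-48/23
row 3: denom=8−2·8/23=168/23; d'=(0−2·-48/23)/(168/23)=4/7
back: M3=4/7
back: M2=-48/23−8/23·4/7=-16/7
back: M1=3−1/4·-16/7=25/7
M: M0=0, M1=25/7, M2=-16/7, M3=4/7, M4=0
seg 0: a=0, c=M0/2=0, d=(M1−M0)/(6·1)=25/42, b=Δ0−h0·(2M0+M1)/6=-67/42
seg 1: a=-1, c=M1/2=25/14, d=(M2−M1)/(6·1)=-41/42, b=Δ1−h1·(2M1+M2)/6=4/21
seg 2: a=0, c=M2/2=-8/7, d=(M3−M2)/(6·2)=5/21, b=Δ2−h2·(2M2+M3)/6=5/6
seg 3: a=-1, c=M3/2=2/7, d=(M4−M3)/(6·2)=-1/21, b=Δ3−h3·(2M3+M4)/6=-37/42
t_q=7/4 → seg 1, τ=3/4; S=-1+4/21·τ+25/14·τ²+-41/42·τ³=-237/896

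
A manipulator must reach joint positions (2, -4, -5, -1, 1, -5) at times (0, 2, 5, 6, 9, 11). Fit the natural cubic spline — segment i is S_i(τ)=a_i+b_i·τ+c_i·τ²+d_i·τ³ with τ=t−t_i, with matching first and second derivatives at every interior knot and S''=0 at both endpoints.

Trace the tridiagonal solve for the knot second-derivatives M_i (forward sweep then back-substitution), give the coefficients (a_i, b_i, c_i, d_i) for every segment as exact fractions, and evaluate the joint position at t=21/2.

Δ: Δ0=-3, Δ1=-1/3, Δ2=4, Δ3=2/3, Δ4=-3
row 1: diag=10, rhs=16; c'=3/10, d'=8/5
row 2: denom=8−3·3/10=71/10; d'=(26−3·8/5)/(71/10)=212/71
row 3: denom=8−1·10/71=558/71; d'=(-20−1·212/71)/(558/71)=-272/93
row 4: denom=10−3·71/186=549/62; d'=(-22−3·-272/93)/(549/62)=-820/549
back: M4=-820/549
back: M3=-272/93−71/186·-820/549=-3878/1647
back: M2=212/71−10/71·-3878/1647=5464/1647
back: M1=8/5−3/10·5464/1647=332/549
M: M0=0, M1=332/549, M2=5464/1647, M3=-3878/1647, M4=-820/549, M5=0
seg 0: a=2, c=M0/2=0, d=(M1−M0)/(6·2)=83/1647, b=Δ0−h0·(2M0+M1)/6=-5273/1647
seg 1: a=-4, c=M1/2=166/549, d=(M2−M1)/(6·3)=2234/14823, b=Δ1−h1·(2M1+M2)/6=-4277/1647
seg 2: a=-5, c=M2/2=2732/1647, d=(M3−M2)/(6·1)=-173/183, b=Δ2−h2·(2M2+M3)/6=5413/1647
seg 3: a=-1, c=M3/2=-1939/1647, d=(M4−M3)/(6·3)=709/14823, b=Δ3−h3·(2M3+M4)/6=6206/1647
seg 4: a=1, c=M4/2=-410/549, d=(M5−M4)/(6·2)=205/1647, b=Δ4−h4·(2M4+M5)/6=-3301/1647
t_q=21/2 → seg 4, τ=3/2; S=1+-3301/1647·τ+-410/549·τ²+205/1647·τ³=-14347/4392

  seg 0: a=2 b=-5273/1647 c=0 d=83/1647
  seg 1: a=-4 b=-4277/1647 c=166/549 d=2234/14823
  seg 2: a=-5 b=5413/1647 c=2732/1647 d=-173/183
  seg 3: a=-1 b=6206/1647 c=-1939/1647 d=709/14823
  seg 4: a=1 b=-3301/1647 c=-410/549 d=205/1647
S(21/2) = -14347/4392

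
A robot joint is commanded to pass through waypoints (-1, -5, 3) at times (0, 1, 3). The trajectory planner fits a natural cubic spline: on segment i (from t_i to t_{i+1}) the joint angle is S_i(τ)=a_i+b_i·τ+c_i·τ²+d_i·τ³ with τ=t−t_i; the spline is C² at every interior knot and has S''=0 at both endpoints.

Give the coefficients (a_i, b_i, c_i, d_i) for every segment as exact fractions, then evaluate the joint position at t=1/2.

  seg 0: a=-1 b=-16/3 c=0 d=4/3
  seg 1: a=-5 b=-4/3 c=4 d=-2/3
S(1/2) = -7/2

Δ: Δ0=-4, Δ1=4
row 1: diag=6, rhs=48; c'=1/3, d'=8
back: M1=8
M: M0=0, M1=8, M2=0
seg 0: a=-1, c=M0/2=0, d=(M1−M0)/(6·1)=4/3, b=Δ0−h0·(2M0+M1)/6=-16/3
seg 1: a=-5, c=M1/2=4, d=(M2−M1)/(6·2)=-2/3, b=Δ1−h1·(2M1+M2)/6=-4/3
t_q=1/2 → seg 0, τ=1/2; S=-1+-16/3·τ+0·τ²+4/3·τ³=-7/2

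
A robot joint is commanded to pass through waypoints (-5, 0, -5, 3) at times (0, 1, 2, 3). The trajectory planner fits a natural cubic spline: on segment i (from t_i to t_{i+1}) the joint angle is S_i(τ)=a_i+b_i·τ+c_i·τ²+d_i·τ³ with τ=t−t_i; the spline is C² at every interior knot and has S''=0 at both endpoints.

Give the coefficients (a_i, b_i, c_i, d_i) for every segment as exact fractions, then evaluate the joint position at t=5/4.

  seg 0: a=-5 b=128/15 c=0 d=-53/15
  seg 1: a=0 b=-31/15 c=-53/5 d=23/3
  seg 2: a=-5 b=-4/15 c=62/5 d=-62/15
S(5/4) = -339/320

Δ: Δ0=5, Δ1=-5, Δ2=8
row 1: diag=4, rhs=-60; c'=1/4, d'=-15
row 2: denom=4−1·1/4=15/4; d'=(78−1·-15)/(15/4)=124/5
back: M2=124/5
back: M1=-15−1/4·124/5=-106/5
M: M0=0, M1=-106/5, M2=124/5, M3=0
seg 0: a=-5, c=M0/2=0, d=(M1−M0)/(6·1)=-53/15, b=Δ0−h0·(2M0+M1)/6=128/15
seg 1: a=0, c=M1/2=-53/5, d=(M2−M1)/(6·1)=23/3, b=Δ1−h1·(2M1+M2)/6=-31/15
seg 2: a=-5, c=M2/2=62/5, d=(M3−M2)/(6·1)=-62/15, b=Δ2−h2·(2M2+M3)/6=-4/15
t_q=5/4 → seg 1, τ=1/4; S=0+-31/15·τ+-53/5·τ²+23/3·τ³=-339/320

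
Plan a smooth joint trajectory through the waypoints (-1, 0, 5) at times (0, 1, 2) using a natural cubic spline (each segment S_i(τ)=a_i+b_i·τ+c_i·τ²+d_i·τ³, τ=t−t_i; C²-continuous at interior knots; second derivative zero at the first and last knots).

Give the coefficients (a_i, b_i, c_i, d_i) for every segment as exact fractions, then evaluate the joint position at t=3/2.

  seg 0: a=-1 b=0 c=0 d=1
  seg 1: a=0 b=3 c=3 d=-1
S(3/2) = 17/8

Δ: Δ0=1, Δ1=5
row 1: diag=4, rhs=24; c'=1/4, d'=6
back: M1=6
M: M0=0, M1=6, M2=0
seg 0: a=-1, c=M0/2=0, d=(M1−M0)/(6·1)=1, b=Δ0−h0·(2M0+M1)/6=0
seg 1: a=0, c=M1/2=3, d=(M2−M1)/(6·1)=-1, b=Δ1−h1·(2M1+M2)/6=3
t_q=3/2 → seg 1, τ=1/2; S=0+3·τ+3·τ²+-1·τ³=17/8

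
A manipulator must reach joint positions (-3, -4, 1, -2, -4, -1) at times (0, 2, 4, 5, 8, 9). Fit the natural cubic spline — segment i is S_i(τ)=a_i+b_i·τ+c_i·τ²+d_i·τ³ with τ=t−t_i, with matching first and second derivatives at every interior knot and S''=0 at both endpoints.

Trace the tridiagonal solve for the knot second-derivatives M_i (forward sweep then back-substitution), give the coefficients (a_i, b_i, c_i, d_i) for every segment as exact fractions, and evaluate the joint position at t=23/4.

  seg 0: a=-3 b=-3263/1767 c=0 d=4759/14136
  seg 1: a=-4 b=7751/3534 c=4759/2356 d=-13193/14136
  seg 2: a=1 b=-1637/1767 c=-4217/1178 d=5323/3534
  seg 3: a=-2 b=-12607/3534 c=553/589 d=11/1178
  seg 4: a=-4 b=4096/1767 c=1205/1178 d=-1205/3534
S(23/4) = -312383/75392

Δ: Δ0=-1/2, Δ1=5/2, Δ2=-3, Δ3=-2/3, Δ4=3
row 1: diag=8, rhs=18; c'=1/4, d'=9/4
row 2: denom=6−2·1/4=11/2; d'=(-33−2·9/4)/(11/2)=-75/11
row 3: denom=8−1·2/11=86/11; d'=(14−1·-75/11)/(86/11)=229/86
row 4: denom=8−3·33/86=589/86; d'=(22−3·229/86)/(589/86)=1205/589
back: M4=1205/589
back: M3=229/86−33/86·1205/589=1106/589
back: M2=-75/11−2/11·1106/589=-4217/589
back: M1=9/4−1/4·-4217/589=4759/1178
M: M0=0, M1=4759/1178, M2=-4217/589, M3=1106/589, M4=1205/589, M5=0
seg 0: a=-3, c=M0/2=0, d=(M1−M0)/(6·2)=4759/14136, b=Δ0−h0·(2M0+M1)/6=-3263/1767
seg 1: a=-4, c=M1/2=4759/2356, d=(M2−M1)/(6·2)=-13193/14136, b=Δ1−h1·(2M1+M2)/6=7751/3534
seg 2: a=1, c=M2/2=-4217/1178, d=(M3−M2)/(6·1)=5323/3534, b=Δ2−h2·(2M2+M3)/6=-1637/1767
seg 3: a=-2, c=M3/2=553/589, d=(M4−M3)/(6·3)=11/1178, b=Δ3−h3·(2M3+M4)/6=-12607/3534
seg 4: a=-4, c=M4/2=1205/1178, d=(M5−M4)/(6·1)=-1205/3534, b=Δ4−h4·(2M4+M5)/6=4096/1767
t_q=23/4 → seg 3, τ=3/4; S=-2+-12607/3534·τ+553/589·τ²+11/1178·τ³=-312383/75392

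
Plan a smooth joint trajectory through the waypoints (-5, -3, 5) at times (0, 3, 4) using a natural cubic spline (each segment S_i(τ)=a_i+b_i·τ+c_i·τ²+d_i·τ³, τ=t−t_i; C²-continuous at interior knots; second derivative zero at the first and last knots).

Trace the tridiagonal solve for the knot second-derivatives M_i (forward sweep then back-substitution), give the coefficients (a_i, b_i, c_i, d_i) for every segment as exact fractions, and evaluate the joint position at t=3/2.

  seg 0: a=-5 b=-25/12 c=0 d=11/36
  seg 1: a=-3 b=37/6 c=11/4 d=-11/12
S(3/2) = -227/32

Δ: Δ0=2/3, Δ1=8
row 1: diag=8, rhs=44; c'=1/8, d'=11/2
back: M1=11/2
M: M0=0, M1=11/2, M2=0
seg 0: a=-5, c=M0/2=0, d=(M1−M0)/(6·3)=11/36, b=Δ0−h0·(2M0+M1)/6=-25/12
seg 1: a=-3, c=M1/2=11/4, d=(M2−M1)/(6·1)=-11/12, b=Δ1−h1·(2M1+M2)/6=37/6
t_q=3/2 → seg 0, τ=3/2; S=-5+-25/12·τ+0·τ²+11/36·τ³=-227/32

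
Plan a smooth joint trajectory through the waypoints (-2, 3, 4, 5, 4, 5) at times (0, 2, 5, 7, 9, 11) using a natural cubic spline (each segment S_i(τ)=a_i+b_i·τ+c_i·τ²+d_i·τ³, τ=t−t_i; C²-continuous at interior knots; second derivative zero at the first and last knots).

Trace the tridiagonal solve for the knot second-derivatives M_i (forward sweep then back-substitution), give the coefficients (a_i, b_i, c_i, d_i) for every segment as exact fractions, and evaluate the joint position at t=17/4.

  seg 0: a=-2 b=23237/7710 c=0 d=-1981/15420
  seg 1: a=3 b=11351/7710 c=-1981/2570 d=1508/11565
  seg 2: a=4 b=2837/7710 c=207/514 d=-649/3855
  seg 3: a=5 b=-319/7710 c=-1561/2570 d=583/3084
  seg 4: a=4 b=-1561/7710 c=677/1285 d=-677/7710
S(17/4) = 32037/8224

Δ: Δ0=5/2, Δ1=1/3, Δ2=1/2, Δ3=-1/2, Δ4=1/2
row 1: diag=10, rhs=-13; c'=3/10, d'=-13/10
row 2: denom=10−3·3/10=91/10; d'=(1−3·-13/10)/(91/10)=7/13
row 3: denom=8−2·20/91=688/91; d'=(-6−2·7/13)/(688/91)=-161/172
row 4: denom=8−2·91/344=1285/172; d'=(6−2·-161/172)/(1285/172)=1354/1285
back: M4=1354/1285
back: M3=-161/172−91/344·1354/1285=-1561/1285
back: M2=7/13−20/91·-1561/1285=207/257
back: M1=-13/10−3/10·207/257=-1981/1285
M: M0=0, M1=-1981/1285, M2=207/257, M3=-1561/1285, M4=1354/1285, M5=0
seg 0: a=-2, c=M0/2=0, d=(M1−M0)/(6·2)=-1981/15420, b=Δ0−h0·(2M0+M1)/6=23237/7710
seg 1: a=3, c=M1/2=-1981/2570, d=(M2−M1)/(6·3)=1508/11565, b=Δ1−h1·(2M1+M2)/6=11351/7710
seg 2: a=4, c=M2/2=207/514, d=(M3−M2)/(6·2)=-649/3855, b=Δ2−h2·(2M2+M3)/6=2837/7710
seg 3: a=5, c=M3/2=-1561/2570, d=(M4−M3)/(6·2)=583/3084, b=Δ3−h3·(2M3+M4)/6=-319/7710
seg 4: a=4, c=M4/2=677/1285, d=(M5−M4)/(6·2)=-677/7710, b=Δ4−h4·(2M4+M5)/6=-1561/7710
t_q=17/4 → seg 1, τ=9/4; S=3+11351/7710·τ+-1981/2570·τ²+1508/11565·τ³=32037/8224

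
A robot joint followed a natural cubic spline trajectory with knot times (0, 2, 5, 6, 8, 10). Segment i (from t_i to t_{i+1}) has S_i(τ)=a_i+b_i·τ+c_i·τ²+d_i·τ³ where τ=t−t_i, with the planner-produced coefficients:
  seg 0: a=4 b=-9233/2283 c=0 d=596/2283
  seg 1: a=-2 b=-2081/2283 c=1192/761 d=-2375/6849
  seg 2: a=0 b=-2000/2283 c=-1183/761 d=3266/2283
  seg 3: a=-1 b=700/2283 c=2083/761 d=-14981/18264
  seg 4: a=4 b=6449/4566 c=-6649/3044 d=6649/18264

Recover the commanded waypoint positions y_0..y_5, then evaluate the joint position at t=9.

y_0 = S_0(0) = a_0 = 4
y_1 = S_1(0) = a_1 = -2
y_2 = S_2(0) = a_2 = 0
y_3 = S_3(0) = a_3 = -1
y_4 = S_4(0) = a_4 = 4
y_5 = S_4(2) = 1
t_q=9 is in segment 4 (τ=1); S_4(τ)=21869/6088

y_0=4 y_1=-2 y_2=0 y_3=-1 y_4=4 y_5=1
S(9) = 21869/6088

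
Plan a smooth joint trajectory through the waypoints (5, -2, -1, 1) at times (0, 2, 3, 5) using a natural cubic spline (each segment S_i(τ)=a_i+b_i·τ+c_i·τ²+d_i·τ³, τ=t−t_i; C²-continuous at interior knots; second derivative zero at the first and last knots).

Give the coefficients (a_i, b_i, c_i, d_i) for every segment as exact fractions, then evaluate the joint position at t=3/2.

  seg 0: a=5 b=-353/70 c=0 d=27/70
  seg 1: a=-2 b=-29/70 c=81/35 d=-9/10
  seg 2: a=-1 b=53/35 c=-27/70 d=9/140
S(3/2) = -101/80

Δ: Δ0=-7/2, Δ1=1, Δ2=1
row 1: diag=6, rhs=27; c'=1/6, d'=9/2
row 2: denom=6−1·1/6=35/6; d'=(0−1·9/2)/(35/6)=-27/35
back: M2=-27/35
back: M1=9/2−1/6·-27/35=162/35
M: M0=0, M1=162/35, M2=-27/35, M3=0
seg 0: a=5, c=M0/2=0, d=(M1−M0)/(6·2)=27/70, b=Δ0−h0·(2M0+M1)/6=-353/70
seg 1: a=-2, c=M1/2=81/35, d=(M2−M1)/(6·1)=-9/10, b=Δ1−h1·(2M1+M2)/6=-29/70
seg 2: a=-1, c=M2/2=-27/70, d=(M3−M2)/(6·2)=9/140, b=Δ2−h2·(2M2+M3)/6=53/35
t_q=3/2 → seg 0, τ=3/2; S=5+-353/70·τ+0·τ²+27/70·τ³=-101/80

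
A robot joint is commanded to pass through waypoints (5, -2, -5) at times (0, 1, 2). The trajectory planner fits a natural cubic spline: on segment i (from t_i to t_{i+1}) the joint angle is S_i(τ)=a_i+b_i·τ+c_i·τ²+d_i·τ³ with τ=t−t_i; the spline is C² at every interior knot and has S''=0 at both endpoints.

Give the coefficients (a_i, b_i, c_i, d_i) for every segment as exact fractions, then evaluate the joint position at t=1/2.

Δ: Δ0=-7, Δ1=-3
row 1: diag=4, rhs=24; c'=1/4, d'=6
back: M1=6
M: M0=0, M1=6, M2=0
seg 0: a=5, c=M0/2=0, d=(M1−M0)/(6·1)=1, b=Δ0−h0·(2M0+M1)/6=-8
seg 1: a=-2, c=M1/2=3, d=(M2−M1)/(6·1)=-1, b=Δ1−h1·(2M1+M2)/6=-5
t_q=1/2 → seg 0, τ=1/2; S=5+-8·τ+0·τ²+1·τ³=9/8

  seg 0: a=5 b=-8 c=0 d=1
  seg 1: a=-2 b=-5 c=3 d=-1
S(1/2) = 9/8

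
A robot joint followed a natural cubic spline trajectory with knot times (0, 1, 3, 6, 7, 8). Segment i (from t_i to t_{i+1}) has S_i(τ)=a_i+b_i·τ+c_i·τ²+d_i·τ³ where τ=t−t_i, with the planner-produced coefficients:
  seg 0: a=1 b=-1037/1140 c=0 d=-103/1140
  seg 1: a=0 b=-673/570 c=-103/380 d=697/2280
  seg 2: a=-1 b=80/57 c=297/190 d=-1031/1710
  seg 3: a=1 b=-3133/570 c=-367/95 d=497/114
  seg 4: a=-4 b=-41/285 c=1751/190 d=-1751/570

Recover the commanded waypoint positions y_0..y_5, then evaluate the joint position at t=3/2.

y_0=1 y_1=0 y_2=-1 y_3=1 y_4=-4 y_5=2
S(3/2) = -3769/6080

y_0 = S_0(0) = a_0 = 1
y_1 = S_1(0) = a_1 = 0
y_2 = S_2(0) = a_2 = -1
y_3 = S_3(0) = a_3 = 1
y_4 = S_4(0) = a_4 = -4
y_5 = S_4(1) = 2
t_q=3/2 is in segment 1 (τ=1/2); S_1(τ)=-3769/6080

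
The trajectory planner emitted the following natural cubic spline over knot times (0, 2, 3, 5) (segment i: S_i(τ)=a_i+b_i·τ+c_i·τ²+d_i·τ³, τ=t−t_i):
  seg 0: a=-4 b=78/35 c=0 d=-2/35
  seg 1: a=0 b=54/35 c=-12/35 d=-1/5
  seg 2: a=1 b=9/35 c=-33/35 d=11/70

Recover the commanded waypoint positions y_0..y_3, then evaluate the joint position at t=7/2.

y_0 = S_0(0) = a_0 = -4
y_1 = S_1(0) = a_1 = 0
y_2 = S_2(0) = a_2 = 1
y_3 = S_2(2) = -1
t_q=7/2 is in segment 2 (τ=1/2); S_2(τ)=73/80

y_0=-4 y_1=0 y_2=1 y_3=-1
S(7/2) = 73/80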